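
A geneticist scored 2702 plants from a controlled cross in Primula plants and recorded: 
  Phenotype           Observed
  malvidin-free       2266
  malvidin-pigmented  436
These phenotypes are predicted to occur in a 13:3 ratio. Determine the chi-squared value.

The 13:3 ratio has 16 parts, so with N = 2702 the expected counts are:
  malvidin-free: 2702 × 13/16 = 2195.375
  malvidin-pigmented: 2702 × 3/16 = 506.625
χ² = Σ (O − E)² / E
  malvidin-free: (2266 − 2195.375)² / 2195.375 = 2.2720
  malvidin-pigmented: (436 − 506.625)² / 506.625 = 9.8453
χ² = 2.2720 + 9.8453 = 12.1173 ≈ 12.117

12.117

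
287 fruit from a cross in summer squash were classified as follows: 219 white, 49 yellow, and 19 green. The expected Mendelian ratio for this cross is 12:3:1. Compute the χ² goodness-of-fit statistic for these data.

0.559

The 12:3:1 ratio has 16 parts, so with N = 287 the expected counts are:
  white: 287 × 12/16 = 215.25
  yellow: 287 × 3/16 = 53.8125
  green: 287 × 1/16 = 17.9375
χ² = Σ (O − E)² / E
  white: (219 − 215.25)² / 215.25 = 0.0653
  yellow: (49 − 53.8125)² / 53.8125 = 0.4304
  green: (19 − 17.9375)² / 17.9375 = 0.0629
χ² = 0.0653 + 0.4304 + 0.0629 = 0.5586 ≈ 0.559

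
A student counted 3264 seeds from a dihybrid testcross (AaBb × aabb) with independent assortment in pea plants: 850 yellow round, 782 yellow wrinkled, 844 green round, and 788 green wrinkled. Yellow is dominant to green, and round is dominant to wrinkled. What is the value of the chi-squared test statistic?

A dihybrid testcross with independent assortment gives a 1:1:1:1 ratio.
Expected counts for N = 3264 under a 1:1:1:1 ratio (total parts = 4):
  yellow round: 3264 × 1/4 = 816
  yellow wrinkled: 3264 × 1/4 = 816
  green round: 3264 × 1/4 = 816
  green wrinkled: 3264 × 1/4 = 816
χ² = Σ (O − E)² / E
  yellow round: (850 − 816)² / 816 = 1.4167
  yellow wrinkled: (782 − 816)² / 816 = 1.4167
  green round: (844 − 816)² / 816 = 0.9608
  green wrinkled: (788 − 816)² / 816 = 0.9608
χ² = 1.4167 + 1.4167 + 0.9608 + 0.9608 = 4.755

4.755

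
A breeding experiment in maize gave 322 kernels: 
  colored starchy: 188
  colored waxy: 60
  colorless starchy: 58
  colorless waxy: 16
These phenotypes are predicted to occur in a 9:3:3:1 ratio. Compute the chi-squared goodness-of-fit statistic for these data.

1.202

The 9:3:3:1 ratio has 16 parts, so with N = 322 the expected counts are:
  colored starchy: 322 × 9/16 = 181.125
  colored waxy: 322 × 3/16 = 60.375
  colorless starchy: 322 × 3/16 = 60.375
  colorless waxy: 322 × 1/16 = 20.125
χ² = Σ (O − E)² / E
  colored starchy: (188 − 181.125)² / 181.125 = 0.2610
  colored waxy: (60 − 60.375)² / 60.375 = 0.0023
  colorless starchy: (58 − 60.375)² / 60.375 = 0.0934
  colorless waxy: (16 − 20.125)² / 20.125 = 0.8455
χ² = 0.2610 + 0.0023 + 0.0934 + 0.8455 = 1.2022 ≈ 1.202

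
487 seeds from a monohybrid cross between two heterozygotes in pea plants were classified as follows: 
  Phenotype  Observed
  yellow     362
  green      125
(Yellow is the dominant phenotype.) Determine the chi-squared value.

0.116

For a monohybrid cross between heterozygotes with complete dominance, the expected phenotypic ratio is 3:1.
Expected counts for N = 487 under a 3:1 ratio (total parts = 4):
  yellow: 487 × 3/4 = 365.25
  green: 487 × 1/4 = 121.75
χ² = Σ (O − E)² / E
  yellow: (362 − 365.25)² / 365.25 = 0.0289
  green: (125 − 121.75)² / 121.75 = 0.0868
χ² = 0.0289 + 0.0868 = 0.1157 ≈ 0.116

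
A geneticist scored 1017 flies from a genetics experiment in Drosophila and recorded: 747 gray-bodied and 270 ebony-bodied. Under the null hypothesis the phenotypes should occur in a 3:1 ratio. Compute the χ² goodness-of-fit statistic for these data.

1.301

The 3:1 ratio has 4 parts, so with N = 1017 the expected counts are:
  gray-bodied: 1017 × 3/4 = 762.75
  ebony-bodied: 1017 × 1/4 = 254.25
χ² = Σ (O − E)² / E
  gray-bodied: (747 − 762.75)² / 762.75 = 0.3252
  ebony-bodied: (270 − 254.25)² / 254.25 = 0.9757
χ² = 0.3252 + 0.9757 = 1.3009 ≈ 1.301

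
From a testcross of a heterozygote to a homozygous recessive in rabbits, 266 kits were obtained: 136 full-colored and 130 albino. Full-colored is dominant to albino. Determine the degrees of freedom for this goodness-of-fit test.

1

A testcross of a heterozygote (Aa × aa) gives a 1:1 phenotypic ratio.
A goodness-of-fit test with 2 phenotype classes has df = 2 − 1 = 1.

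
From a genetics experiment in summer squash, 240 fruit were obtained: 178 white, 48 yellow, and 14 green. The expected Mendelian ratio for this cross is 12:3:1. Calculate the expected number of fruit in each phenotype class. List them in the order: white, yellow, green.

The 12:3:1 ratio has 16 parts, so with N = 240 the expected counts are:
  white: 240 × 12/16 = 180
  yellow: 240 × 3/16 = 45
  green: 240 × 1/16 = 15

180, 45, 15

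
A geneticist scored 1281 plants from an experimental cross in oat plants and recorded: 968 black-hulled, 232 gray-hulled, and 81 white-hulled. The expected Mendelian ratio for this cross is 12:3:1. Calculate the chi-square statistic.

0.345

Under the 12:3:1 hypothesis (Σ ratio = 16, N = 1281):
  black-hulled: 1281 × 12/16 = 960.75
  gray-hulled: 1281 × 3/16 = 240.1875
  white-hulled: 1281 × 1/16 = 80.0625
χ² = Σ (O − E)² / E
  black-hulled: (968 − 960.75)² / 960.75 = 0.0547
  gray-hulled: (232 − 240.1875)² / 240.1875 = 0.2791
  white-hulled: (81 − 80.0625)² / 80.0625 = 0.0110
χ² = 0.0547 + 0.2791 + 0.0110 = 0.3448 ≈ 0.345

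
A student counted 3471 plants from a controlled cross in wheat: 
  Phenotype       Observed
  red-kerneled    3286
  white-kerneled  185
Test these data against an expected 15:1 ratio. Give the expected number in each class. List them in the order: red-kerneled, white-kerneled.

The 15:1 ratio has 16 parts, so with N = 3471 the expected counts are:
  red-kerneled: 3471 × 15/16 = 3254.0625
  white-kerneled: 3471 × 1/16 = 216.9375

3254.0625, 216.9375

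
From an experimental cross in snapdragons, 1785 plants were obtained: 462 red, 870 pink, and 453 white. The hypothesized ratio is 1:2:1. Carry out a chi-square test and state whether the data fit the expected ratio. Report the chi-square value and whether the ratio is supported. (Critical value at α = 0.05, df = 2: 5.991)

1.225; consistent

The 1:2:1 ratio has 4 parts, so with N = 1785 the expected counts are:
  red: 1785 × 1/4 = 446.25
  pink: 1785 × 2/4 = 892.5
  white: 1785 × 1/4 = 446.25
χ² = Σ (O − E)² / E
  red: (462 − 446.25)² / 446.25 = 0.5559
  pink: (870 − 892.5)² / 892.5 = 0.5672
  white: (453 − 446.25)² / 446.25 = 0.1021
χ² = 0.5559 + 0.5672 + 0.1021 = 1.2252 ≈ 1.225
Degrees of freedom = 3 − 1 = 2; critical value at α = 0.05 is 5.991.
Since 1.225 < 5.991, we fail to reject the null hypothesis — the data are consistent with the 1:2:1 ratio.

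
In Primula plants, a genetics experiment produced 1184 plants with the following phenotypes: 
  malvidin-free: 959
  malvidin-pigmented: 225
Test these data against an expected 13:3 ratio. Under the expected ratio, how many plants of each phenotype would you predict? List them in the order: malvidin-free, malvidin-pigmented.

The 13:3 ratio has 16 parts, so with N = 1184 the expected counts are:
  malvidin-free: 1184 × 13/16 = 962
  malvidin-pigmented: 1184 × 3/16 = 222

962, 222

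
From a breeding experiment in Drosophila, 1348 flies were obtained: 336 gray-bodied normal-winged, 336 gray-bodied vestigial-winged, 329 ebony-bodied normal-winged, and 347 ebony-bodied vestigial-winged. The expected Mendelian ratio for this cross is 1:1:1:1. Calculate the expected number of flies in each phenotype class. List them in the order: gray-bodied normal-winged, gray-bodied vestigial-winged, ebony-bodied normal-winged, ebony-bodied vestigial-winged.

The 1:1:1:1 ratio has 4 parts, so with N = 1348 the expected counts are:
  gray-bodied normal-winged: 1348 × 1/4 = 337
  gray-bodied vestigial-winged: 1348 × 1/4 = 337
  ebony-bodied normal-winged: 1348 × 1/4 = 337
  ebony-bodied vestigial-winged: 1348 × 1/4 = 337

337, 337, 337, 337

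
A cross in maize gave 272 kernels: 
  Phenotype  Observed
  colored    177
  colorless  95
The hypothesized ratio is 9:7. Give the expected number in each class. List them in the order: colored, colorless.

153, 119

Under the 9:7 hypothesis (Σ ratio = 16, N = 272):
  colored: 272 × 9/16 = 153
  colorless: 272 × 7/16 = 119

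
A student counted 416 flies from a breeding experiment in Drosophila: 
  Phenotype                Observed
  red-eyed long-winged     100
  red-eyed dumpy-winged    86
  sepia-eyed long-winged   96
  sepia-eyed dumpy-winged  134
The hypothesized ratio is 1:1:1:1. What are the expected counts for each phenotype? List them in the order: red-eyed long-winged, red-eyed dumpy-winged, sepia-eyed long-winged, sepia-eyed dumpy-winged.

Expected counts for N = 416 under a 1:1:1:1 ratio (total parts = 4):
  red-eyed long-winged: 416 × 1/4 = 104
  red-eyed dumpy-winged: 416 × 1/4 = 104
  sepia-eyed long-winged: 416 × 1/4 = 104
  sepia-eyed dumpy-winged: 416 × 1/4 = 104

104, 104, 104, 104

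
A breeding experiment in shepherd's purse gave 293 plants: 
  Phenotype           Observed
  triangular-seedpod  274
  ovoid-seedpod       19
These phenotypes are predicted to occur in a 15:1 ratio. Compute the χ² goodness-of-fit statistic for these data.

Total ratio parts = 16. Expected numbers out of 293:
  triangular-seedpod: 293 × 15/16 = 274.6875
  ovoid-seedpod: 293 × 1/16 = 18.3125
χ² = Σ (O − E)² / E
  triangular-seedpod: (274 − 274.6875)² / 274.6875 = 0.0017
  ovoid-seedpod: (19 − 18.3125)² / 18.3125 = 0.0258
χ² = 0.0017 + 0.0258 = 0.0275 ≈ 0.028

0.028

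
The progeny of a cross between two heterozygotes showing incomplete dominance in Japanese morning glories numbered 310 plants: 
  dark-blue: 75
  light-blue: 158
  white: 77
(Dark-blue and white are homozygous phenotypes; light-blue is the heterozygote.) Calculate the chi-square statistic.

With incomplete dominance, a heterozygote × heterozygote cross gives a 1:2:1 phenotypic ratio.
The 1:2:1 ratio has 4 parts, so with N = 310 the expected counts are:
  dark-blue: 310 × 1/4 = 77.5
  light-blue: 310 × 2/4 = 155
  white: 310 × 1/4 = 77.5
χ² = Σ (O − E)² / E
  dark-blue: (75 − 77.5)² / 77.5 = 0.0806
  light-blue: (158 − 155)² / 155 = 0.0581
  white: (77 − 77.5)² / 77.5 = 0.0032
χ² = 0.0806 + 0.0581 + 0.0032 = 0.1419 ≈ 0.142

0.142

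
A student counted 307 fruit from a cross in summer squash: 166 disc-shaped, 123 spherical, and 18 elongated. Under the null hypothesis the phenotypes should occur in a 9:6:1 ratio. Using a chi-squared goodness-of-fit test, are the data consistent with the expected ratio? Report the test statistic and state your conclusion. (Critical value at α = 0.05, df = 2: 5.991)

0.871; consistent

The 9:6:1 ratio has 16 parts, so with N = 307 the expected counts are:
  disc-shaped: 307 × 9/16 = 172.6875
  spherical: 307 × 6/16 = 115.125
  elongated: 307 × 1/16 = 19.1875
χ² = Σ (O − E)² / E
  disc-shaped: (166 − 172.6875)² / 172.6875 = 0.2590
  spherical: (123 − 115.125)² / 115.125 = 0.5387
  elongated: (18 − 19.1875)² / 19.1875 = 0.0735
χ² = 0.2590 + 0.5387 + 0.0735 = 0.8712 ≈ 0.871
Degrees of freedom = 3 − 1 = 2; critical value at α = 0.05 is 5.991.
Since 0.871 < 5.991, we fail to reject the null hypothesis — the data are consistent with the 9:6:1 ratio.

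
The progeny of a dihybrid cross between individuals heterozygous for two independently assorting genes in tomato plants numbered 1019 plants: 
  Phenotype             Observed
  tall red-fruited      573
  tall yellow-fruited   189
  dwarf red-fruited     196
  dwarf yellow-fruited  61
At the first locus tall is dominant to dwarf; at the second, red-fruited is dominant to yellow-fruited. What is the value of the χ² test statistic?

A dihybrid F₂ with independent assortment and complete dominance at both loci gives a 9:3:3:1 phenotypic ratio.
Expected counts for N = 1019 under a 9:3:3:1 ratio (total parts = 16):
  tall red-fruited: 1019 × 9/16 = 573.1875
  tall yellow-fruited: 1019 × 3/16 = 191.0625
  dwarf red-fruited: 1019 × 3/16 = 191.0625
  dwarf yellow-fruited: 1019 × 1/16 = 63.6875
χ² = Σ (O − E)² / E
  tall red-fruited: (573 − 573.1875)² / 573.1875 = 0.0001
  tall yellow-fruited: (189 − 191.0625)² / 191.0625 = 0.0223
  dwarf red-fruited: (196 − 191.0625)² / 191.0625 = 0.1276
  dwarf yellow-fruited: (61 − 63.6875)² / 63.6875 = 0.1134
χ² = 0.0001 + 0.0223 + 0.1276 + 0.1134 = 0.2634 ≈ 0.263

0.263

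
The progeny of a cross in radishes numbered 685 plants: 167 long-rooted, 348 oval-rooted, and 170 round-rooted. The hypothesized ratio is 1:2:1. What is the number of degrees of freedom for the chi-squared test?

A goodness-of-fit test with 3 phenotype classes has df = 3 − 1 = 2.

2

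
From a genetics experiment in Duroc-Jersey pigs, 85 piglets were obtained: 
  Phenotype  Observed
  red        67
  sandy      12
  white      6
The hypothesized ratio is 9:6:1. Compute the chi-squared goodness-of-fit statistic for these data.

20.182

Expected counts for N = 85 under a 9:6:1 ratio (total parts = 16):
  red: 85 × 9/16 = 47.8125
  sandy: 85 × 6/16 = 31.875
  white: 85 × 1/16 = 5.3125
χ² = Σ (O − E)² / E
  red: (67 − 47.8125)² / 47.8125 = 7.7001
  sandy: (12 − 31.875)² / 31.875 = 12.3926
  white: (6 − 5.3125)² / 5.3125 = 0.0890
χ² = 7.7001 + 12.3926 + 0.0890 = 20.1817 ≈ 20.182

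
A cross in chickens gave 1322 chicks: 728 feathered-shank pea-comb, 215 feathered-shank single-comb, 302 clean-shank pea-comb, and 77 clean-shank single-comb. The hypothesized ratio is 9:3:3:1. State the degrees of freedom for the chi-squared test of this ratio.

A goodness-of-fit test with 4 phenotype classes has df = 4 − 1 = 3.

3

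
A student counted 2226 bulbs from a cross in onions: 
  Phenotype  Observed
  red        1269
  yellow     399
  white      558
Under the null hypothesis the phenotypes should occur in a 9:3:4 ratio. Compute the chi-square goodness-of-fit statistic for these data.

Total ratio parts = 16. Expected numbers out of 2226:
  red: 2226 × 9/16 = 1252.125
  yellow: 2226 × 3/16 = 417.375
  white: 2226 × 4/16 = 556.5
χ² = Σ (O − E)² / E
  red: (1269 − 1252.125)² / 1252.125 = 0.2274
  yellow: (399 − 417.375)² / 417.375 = 0.8090
  white: (558 − 556.5)² / 556.5 = 0.0040
χ² = 0.2274 + 0.8090 + 0.0040 = 1.0404 ≈ 1.040

1.040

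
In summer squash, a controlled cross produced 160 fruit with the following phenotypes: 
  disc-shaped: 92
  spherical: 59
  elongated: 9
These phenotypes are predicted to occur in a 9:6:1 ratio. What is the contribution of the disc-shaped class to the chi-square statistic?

0.044

The 9:6:1 ratio has 16 parts, so with N = 160 the expected counts are:
  disc-shaped: 160 × 9/16 = 90
  spherical: 160 × 6/16 = 60
  elongated: 160 × 1/16 = 10
Contribution of disc-shaped: (92 − 90)² / 90 = 0.0444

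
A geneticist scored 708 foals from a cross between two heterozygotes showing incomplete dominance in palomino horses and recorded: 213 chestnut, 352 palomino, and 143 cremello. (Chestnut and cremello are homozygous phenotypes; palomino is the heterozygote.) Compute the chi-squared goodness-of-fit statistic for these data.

13.864

With incomplete dominance, a heterozygote × heterozygote cross gives a 1:2:1 phenotypic ratio.
Total ratio parts = 4. Expected numbers out of 708:
  chestnut: 708 × 1/4 = 177
  palomino: 708 × 2/4 = 354
  cremello: 708 × 1/4 = 177
χ² = Σ (O − E)² / E
  chestnut: (213 − 177)² / 177 = 7.3220
  palomino: (352 − 354)² / 354 = 0.0113
  cremello: (143 − 177)² / 177 = 6.5311
χ² = 7.3220 + 0.0113 + 6.5311 = 13.8644 ≈ 13.864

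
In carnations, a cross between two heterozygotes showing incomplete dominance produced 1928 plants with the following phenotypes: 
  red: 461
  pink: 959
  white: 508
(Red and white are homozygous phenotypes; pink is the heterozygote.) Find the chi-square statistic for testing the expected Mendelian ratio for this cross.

With incomplete dominance, a heterozygote × heterozygote cross gives a 1:2:1 phenotypic ratio.
The 1:2:1 ratio has 4 parts, so with N = 1928 the expected counts are:
  red: 1928 × 1/4 = 482
  pink: 1928 × 2/4 = 964
  white: 1928 × 1/4 = 482
χ² = Σ (O − E)² / E
  red: (461 − 482)² / 482 = 0.9149
  pink: (959 − 964)² / 964 = 0.0259
  white: (508 − 482)² / 482 = 1.4025
χ² = 0.9149 + 0.0259 + 1.4025 = 2.3433 ≈ 2.343

2.343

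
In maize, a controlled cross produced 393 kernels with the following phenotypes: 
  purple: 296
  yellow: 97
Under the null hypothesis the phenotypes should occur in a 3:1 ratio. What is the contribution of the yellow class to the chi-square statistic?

0.016

Expected counts for N = 393 under a 3:1 ratio (total parts = 4):
  purple: 393 × 3/4 = 294.75
  yellow: 393 × 1/4 = 98.25
Contribution of yellow: (97 − 98.25)² / 98.25 = 0.0159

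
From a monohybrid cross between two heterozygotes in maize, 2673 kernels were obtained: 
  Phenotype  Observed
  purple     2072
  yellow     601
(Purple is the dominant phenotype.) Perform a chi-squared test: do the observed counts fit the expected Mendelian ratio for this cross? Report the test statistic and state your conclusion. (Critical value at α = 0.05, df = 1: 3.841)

9.024; not consistent

For a monohybrid cross between heterozygotes with complete dominance, the expected phenotypic ratio is 3:1.
Total ratio parts = 4. Expected numbers out of 2673:
  purple: 2673 × 3/4 = 2004.75
  yellow: 2673 × 1/4 = 668.25
χ² = Σ (O − E)² / E
  purple: (2072 − 2004.75)² / 2004.75 = 2.2559
  yellow: (601 − 668.25)² / 668.25 = 6.7678
χ² = 2.2559 + 6.7678 = 9.0237 ≈ 9.024
Degrees of freedom = 2 − 1 = 1; critical value at α = 0.05 is 3.841.
Since 9.024 > 3.841, we reject the null hypothesis — the data do not fit the 3:1 ratio.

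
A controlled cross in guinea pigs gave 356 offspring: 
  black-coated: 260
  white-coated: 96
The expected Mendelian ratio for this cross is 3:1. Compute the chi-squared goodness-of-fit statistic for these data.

Under the 3:1 hypothesis (Σ ratio = 4, N = 356):
  black-coated: 356 × 3/4 = 267
  white-coated: 356 × 1/4 = 89
χ² = Σ (O − E)² / E
  black-coated: (260 − 267)² / 267 = 0.1835
  white-coated: (96 − 89)² / 89 = 0.5506
χ² = 0.1835 + 0.5506 = 0.7341 ≈ 0.734

0.734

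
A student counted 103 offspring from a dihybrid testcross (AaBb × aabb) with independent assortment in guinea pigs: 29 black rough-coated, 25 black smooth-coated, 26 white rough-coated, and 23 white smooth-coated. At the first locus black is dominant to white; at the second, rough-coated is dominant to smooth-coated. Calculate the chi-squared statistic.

0.728

A dihybrid testcross with independent assortment gives a 1:1:1:1 ratio.
Under the 1:1:1:1 hypothesis (Σ ratio = 4, N = 103):
  black rough-coated: 103 × 1/4 = 25.75
  black smooth-coated: 103 × 1/4 = 25.75
  white rough-coated: 103 × 1/4 = 25.75
  white smooth-coated: 103 × 1/4 = 25.75
χ² = Σ (O − E)² / E
  black rough-coated: (29 − 25.75)² / 25.75 = 0.4102
  black smooth-coated: (25 − 25.75)² / 25.75 = 0.0218
  white rough-coated: (26 − 25.75)² / 25.75 = 0.0024
  white smooth-coated: (23 − 25.75)² / 25.75 = 0.2937
χ² = 0.4102 + 0.0218 + 0.0024 + 0.2937 = 0.7281 ≈ 0.728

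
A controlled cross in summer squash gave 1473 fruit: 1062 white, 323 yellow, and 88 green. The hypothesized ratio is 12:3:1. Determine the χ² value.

9.768

Total ratio parts = 16. Expected numbers out of 1473:
  white: 1473 × 12/16 = 1104.75
  yellow: 1473 × 3/16 = 276.1875
  green: 1473 × 1/16 = 92.0625
χ² = Σ (O − E)² / E
  white: (1062 − 1104.75)² / 1104.75 = 1.6543
  yellow: (323 − 276.1875)² / 276.1875 = 7.9345
  green: (88 − 92.0625)² / 92.0625 = 0.1793
χ² = 1.6543 + 7.9345 + 0.1793 = 9.7681 ≈ 9.768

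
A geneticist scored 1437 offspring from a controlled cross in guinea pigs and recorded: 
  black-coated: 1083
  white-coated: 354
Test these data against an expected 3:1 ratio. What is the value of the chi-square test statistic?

The 3:1 ratio has 4 parts, so with N = 1437 the expected counts are:
  black-coated: 1437 × 3/4 = 1077.75
  white-coated: 1437 × 1/4 = 359.25
χ² = Σ (O − E)² / E
  black-coated: (1083 − 1077.75)² / 1077.75 = 0.0256
  white-coated: (354 − 359.25)² / 359.25 = 0.0767
χ² = 0.0256 + 0.0767 = 0.1023 ≈ 0.102

0.102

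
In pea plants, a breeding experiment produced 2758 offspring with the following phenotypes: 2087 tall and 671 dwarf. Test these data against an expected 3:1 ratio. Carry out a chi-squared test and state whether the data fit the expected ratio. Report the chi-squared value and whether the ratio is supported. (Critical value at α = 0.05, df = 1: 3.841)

Expected counts for N = 2758 under a 3:1 ratio (total parts = 4):
  tall: 2758 × 3/4 = 2068.5
  dwarf: 2758 × 1/4 = 689.5
χ² = Σ (O − E)² / E
  tall: (2087 − 2068.5)² / 2068.5 = 0.1655
  dwarf: (671 − 689.5)² / 689.5 = 0.4964
χ² = 0.1655 + 0.4964 = 0.6619 ≈ 0.662
Degrees of freedom = 2 − 1 = 1; critical value at α = 0.05 is 3.841.
Since 0.662 < 3.841, we fail to reject the null hypothesis — the data are consistent with the 3:1 ratio.

0.662; consistent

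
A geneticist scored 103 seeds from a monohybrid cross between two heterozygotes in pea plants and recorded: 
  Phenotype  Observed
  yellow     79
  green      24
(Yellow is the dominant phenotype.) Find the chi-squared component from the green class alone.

0.119

For a monohybrid cross between heterozygotes with complete dominance, the expected phenotypic ratio is 3:1.
Under the 3:1 hypothesis (Σ ratio = 4, N = 103):
  yellow: 103 × 3/4 = 77.25
  green: 103 × 1/4 = 25.75
Contribution of green: (24 − 25.75)² / 25.75 = 0.1189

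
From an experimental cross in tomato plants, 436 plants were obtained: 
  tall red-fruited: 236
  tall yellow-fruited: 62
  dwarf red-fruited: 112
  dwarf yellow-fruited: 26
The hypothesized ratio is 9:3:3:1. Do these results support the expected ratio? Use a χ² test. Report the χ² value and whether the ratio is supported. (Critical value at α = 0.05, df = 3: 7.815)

16.371; not consistent

Expected counts for N = 436 under a 9:3:3:1 ratio (total parts = 16):
  tall red-fruited: 436 × 9/16 = 245.25
  tall yellow-fruited: 436 × 3/16 = 81.75
  dwarf red-fruited: 436 × 3/16 = 81.75
  dwarf yellow-fruited: 436 × 1/16 = 27.25
χ² = Σ (O − E)² / E
  tall red-fruited: (236 − 245.25)² / 245.25 = 0.3489
  tall yellow-fruited: (62 − 81.75)² / 81.75 = 4.7714
  dwarf red-fruited: (112 − 81.75)² / 81.75 = 11.1934
  dwarf yellow-fruited: (26 − 27.25)² / 27.25 = 0.0573
χ² = 0.3489 + 4.7714 + 11.1934 + 0.0573 = 16.371
Degrees of freedom = 4 − 1 = 3; critical value at α = 0.05 is 7.815.
Since 16.371 > 7.815, we reject the null hypothesis — the data do not fit the 9:3:3:1 ratio.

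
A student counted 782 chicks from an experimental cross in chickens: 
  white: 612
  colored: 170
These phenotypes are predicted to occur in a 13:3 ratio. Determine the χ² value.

Under the 13:3 hypothesis (Σ ratio = 16, N = 782):
  white: 782 × 13/16 = 635.375
  colored: 782 × 3/16 = 146.625
χ² = Σ (O − E)² / E
  white: (612 − 635.375)² / 635.375 = 0.8599
  colored: (170 − 146.625)² / 146.625 = 3.7264
χ² = 0.8599 + 3.7264 = 4.5863 ≈ 4.586

4.586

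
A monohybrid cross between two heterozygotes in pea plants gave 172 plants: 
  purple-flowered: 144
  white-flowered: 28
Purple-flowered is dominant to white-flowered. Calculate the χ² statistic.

6.977

For a monohybrid cross between heterozygotes with complete dominance, the expected phenotypic ratio is 3:1.
Under the 3:1 hypothesis (Σ ratio = 4, N = 172):
  purple-flowered: 172 × 3/4 = 129
  white-flowered: 172 × 1/4 = 43
χ² = Σ (O − E)² / E
  purple-flowered: (144 − 129)² / 129 = 1.7442
  white-flowered: (28 − 43)² / 43 = 5.2326
χ² = 1.7442 + 5.2326 = 6.9768 ≈ 6.977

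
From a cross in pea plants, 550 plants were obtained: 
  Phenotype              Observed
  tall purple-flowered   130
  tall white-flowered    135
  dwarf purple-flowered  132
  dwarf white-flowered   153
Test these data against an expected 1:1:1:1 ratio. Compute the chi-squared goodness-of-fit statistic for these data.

Under the 1:1:1:1 hypothesis (Σ ratio = 4, N = 550):
  tall purple-flowered: 550 × 1/4 = 137.5
  tall white-flowered: 550 × 1/4 = 137.5
  dwarf purple-flowered: 550 × 1/4 = 137.5
  dwarf white-flowered: 550 × 1/4 = 137.5
χ² = Σ (O − E)² / E
  tall purple-flowered: (130 − 137.5)² / 137.5 = 0.4091
  tall white-flowered: (135 − 137.5)² / 137.5 = 0.0455
  dwarf purple-flowered: (132 − 137.5)² / 137.5 = 0.2200
  dwarf white-flowered: (153 − 137.5)² / 137.5 = 1.7473
χ² = 0.4091 + 0.0455 + 0.2200 + 1.7473 = 2.4219 ≈ 2.422

2.422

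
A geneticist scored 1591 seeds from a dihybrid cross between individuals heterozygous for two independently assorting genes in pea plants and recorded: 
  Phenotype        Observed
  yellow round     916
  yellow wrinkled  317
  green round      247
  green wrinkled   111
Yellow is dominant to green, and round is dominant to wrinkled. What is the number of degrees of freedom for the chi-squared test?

3

A dihybrid F₂ with independent assortment and complete dominance at both loci gives a 9:3:3:1 phenotypic ratio.
A goodness-of-fit test with 4 phenotype classes has df = 4 − 1 = 3.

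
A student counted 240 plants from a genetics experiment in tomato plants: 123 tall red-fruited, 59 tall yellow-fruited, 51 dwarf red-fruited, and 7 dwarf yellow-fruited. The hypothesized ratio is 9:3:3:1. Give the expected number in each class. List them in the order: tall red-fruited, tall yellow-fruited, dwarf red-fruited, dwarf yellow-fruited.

Expected counts for N = 240 under a 9:3:3:1 ratio (total parts = 16):
  tall red-fruited: 240 × 9/16 = 135
  tall yellow-fruited: 240 × 3/16 = 45
  dwarf red-fruited: 240 × 3/16 = 45
  dwarf yellow-fruited: 240 × 1/16 = 15

135, 45, 45, 15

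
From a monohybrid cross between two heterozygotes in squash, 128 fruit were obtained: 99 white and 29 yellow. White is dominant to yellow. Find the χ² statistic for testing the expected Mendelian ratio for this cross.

For a monohybrid cross between heterozygotes with complete dominance, the expected phenotypic ratio is 3:1.
The 3:1 ratio has 4 parts, so with N = 128 the expected counts are:
  white: 128 × 3/4 = 96
  yellow: 128 × 1/4 = 32
χ² = Σ (O − E)² / E
  white: (99 − 96)² / 96 = 0.0938
  yellow: (29 − 32)² / 32 = 0.2812
χ² = 0.0938 + 0.2812 = 0.375

0.375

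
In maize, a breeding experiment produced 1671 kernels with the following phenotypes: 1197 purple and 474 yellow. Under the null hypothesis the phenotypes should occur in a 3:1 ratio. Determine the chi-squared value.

10.099

Under the 3:1 hypothesis (Σ ratio = 4, N = 1671):
  purple: 1671 × 3/4 = 1253.25
  yellow: 1671 × 1/4 = 417.75
χ² = Σ (O − E)² / E
  purple: (1197 − 1253.25)² / 1253.25 = 2.5247
  yellow: (474 − 417.75)² / 417.75 = 7.5741
χ² = 2.5247 + 7.5741 = 10.0988 ≈ 10.099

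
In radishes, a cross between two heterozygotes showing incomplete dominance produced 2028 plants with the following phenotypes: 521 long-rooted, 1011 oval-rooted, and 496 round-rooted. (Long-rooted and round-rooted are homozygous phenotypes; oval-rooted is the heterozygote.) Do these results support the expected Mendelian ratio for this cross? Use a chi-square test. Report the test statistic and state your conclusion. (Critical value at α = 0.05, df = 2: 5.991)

0.634; consistent

With incomplete dominance, a heterozygote × heterozygote cross gives a 1:2:1 phenotypic ratio.
Total ratio parts = 4. Expected numbers out of 2028:
  long-rooted: 2028 × 1/4 = 507
  oval-rooted: 2028 × 2/4 = 1014
  round-rooted: 2028 × 1/4 = 507
χ² = Σ (O − E)² / E
  long-rooted: (521 − 507)² / 507 = 0.3866
  oval-rooted: (1011 − 1014)² / 1014 = 0.0089
  round-rooted: (496 − 507)² / 507 = 0.2387
χ² = 0.3866 + 0.0089 + 0.2387 = 0.6342 ≈ 0.634
Degrees of freedom = 3 − 1 = 2; critical value at α = 0.05 is 5.991.
Since 0.634 < 5.991, we fail to reject the null hypothesis — the data are consistent with the 1:2:1 ratio.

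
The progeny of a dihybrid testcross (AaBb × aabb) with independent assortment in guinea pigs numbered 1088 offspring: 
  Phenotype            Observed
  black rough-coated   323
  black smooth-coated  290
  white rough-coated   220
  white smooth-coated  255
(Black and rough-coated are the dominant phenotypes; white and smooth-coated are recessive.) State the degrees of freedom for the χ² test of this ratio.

3

A dihybrid testcross with independent assortment gives a 1:1:1:1 ratio.
A goodness-of-fit test with 4 phenotype classes has df = 4 − 1 = 3.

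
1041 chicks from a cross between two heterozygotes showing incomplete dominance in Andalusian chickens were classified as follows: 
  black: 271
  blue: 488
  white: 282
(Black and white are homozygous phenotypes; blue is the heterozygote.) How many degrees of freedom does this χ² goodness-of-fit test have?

With incomplete dominance, a heterozygote × heterozygote cross gives a 1:2:1 phenotypic ratio.
A goodness-of-fit test with 3 phenotype classes has df = 3 − 1 = 2.

2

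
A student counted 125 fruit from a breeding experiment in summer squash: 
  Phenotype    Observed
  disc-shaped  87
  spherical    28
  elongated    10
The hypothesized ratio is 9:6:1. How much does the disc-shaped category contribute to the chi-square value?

3.961

Under the 9:6:1 hypothesis (Σ ratio = 16, N = 125):
  disc-shaped: 125 × 9/16 = 70.3125
  spherical: 125 × 6/16 = 46.875
  elongated: 125 × 1/16 = 7.8125
Contribution of disc-shaped: (87 − 70.3125)² / 70.3125 = 3.9605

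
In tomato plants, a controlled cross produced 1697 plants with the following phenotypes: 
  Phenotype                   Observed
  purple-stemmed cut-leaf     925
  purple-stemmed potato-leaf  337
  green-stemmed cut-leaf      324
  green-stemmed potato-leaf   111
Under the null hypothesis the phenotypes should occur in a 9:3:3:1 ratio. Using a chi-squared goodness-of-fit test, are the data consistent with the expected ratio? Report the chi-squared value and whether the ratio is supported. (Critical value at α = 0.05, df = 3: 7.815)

2.364; consistent

Expected counts for N = 1697 under a 9:3:3:1 ratio (total parts = 16):
  purple-stemmed cut-leaf: 1697 × 9/16 = 954.5625
  purple-stemmed potato-leaf: 1697 × 3/16 = 318.1875
  green-stemmed cut-leaf: 1697 × 3/16 = 318.1875
  green-stemmed potato-leaf: 1697 × 1/16 = 106.0625
χ² = Σ (O − E)² / E
  purple-stemmed cut-leaf: (925 − 954.5625)² / 954.5625 = 0.9155
  purple-stemmed potato-leaf: (337 − 318.1875)² / 318.1875 = 1.1123
  green-stemmed cut-leaf: (324 − 318.1875)² / 318.1875 = 0.1062
  green-stemmed potato-leaf: (111 − 106.0625)² / 106.0625 = 0.2299
χ² = 0.9155 + 1.1123 + 0.1062 + 0.2299 = 2.3639 ≈ 2.364
Degrees of freedom = 4 − 1 = 3; critical value at α = 0.05 is 7.815.
Since 2.364 < 7.815, we fail to reject the null hypothesis — the data are consistent with the 9:3:3:1 ratio.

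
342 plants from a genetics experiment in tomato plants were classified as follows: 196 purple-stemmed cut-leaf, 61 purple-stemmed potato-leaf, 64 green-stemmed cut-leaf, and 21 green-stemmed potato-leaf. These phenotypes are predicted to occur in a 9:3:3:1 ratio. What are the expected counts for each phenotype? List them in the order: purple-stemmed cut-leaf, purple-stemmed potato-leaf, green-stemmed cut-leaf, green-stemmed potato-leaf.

192.375, 64.125, 64.125, 21.375

Expected counts for N = 342 under a 9:3:3:1 ratio (total parts = 16):
  purple-stemmed cut-leaf: 342 × 9/16 = 192.375
  purple-stemmed potato-leaf: 342 × 3/16 = 64.125
  green-stemmed cut-leaf: 342 × 3/16 = 64.125
  green-stemmed potato-leaf: 342 × 1/16 = 21.375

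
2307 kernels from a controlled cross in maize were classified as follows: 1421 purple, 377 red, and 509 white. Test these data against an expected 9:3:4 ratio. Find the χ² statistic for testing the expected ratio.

Total ratio parts = 16. Expected numbers out of 2307:
  purple: 2307 × 9/16 = 1297.6875
  red: 2307 × 3/16 = 432.5625
  white: 2307 × 4/16 = 576.75
χ² = Σ (O − E)² / E
  purple: (1421 − 1297.6875)² / 1297.6875 = 11.7177
  red: (377 − 432.5625)² / 432.5625 = 7.1370
  white: (509 − 576.75)² / 576.75 = 7.9585
χ² = 11.7177 + 7.1370 + 7.9585 = 26.8132 ≈ 26.813

26.813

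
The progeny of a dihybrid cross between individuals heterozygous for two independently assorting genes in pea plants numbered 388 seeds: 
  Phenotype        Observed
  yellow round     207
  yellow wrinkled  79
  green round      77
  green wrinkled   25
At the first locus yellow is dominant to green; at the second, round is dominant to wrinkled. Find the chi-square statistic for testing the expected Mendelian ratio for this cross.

A dihybrid F₂ with independent assortment and complete dominance at both loci gives a 9:3:3:1 phenotypic ratio.
Under the 9:3:3:1 hypothesis (Σ ratio = 16, N = 388):
  yellow round: 388 × 9/16 = 218.25
  yellow wrinkled: 388 × 3/16 = 72.75
  green round: 388 × 3/16 = 72.75
  green wrinkled: 388 × 1/16 = 24.25
χ² = Σ (O − E)² / E
  yellow round: (207 − 218.25)² / 218.25 = 0.5799
  yellow wrinkled: (79 − 72.75)² / 72.75 = 0.5369
  green round: (77 − 72.75)² / 72.75 = 0.2483
  green wrinkled: (25 − 24.25)² / 24.25 = 0.0232
χ² = 0.5799 + 0.5369 + 0.2483 + 0.0232 = 1.3883 ≈ 1.388

1.388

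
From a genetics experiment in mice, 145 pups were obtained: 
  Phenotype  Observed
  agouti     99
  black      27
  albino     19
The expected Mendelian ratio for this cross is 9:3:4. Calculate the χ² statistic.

11.938

Under the 9:3:4 hypothesis (Σ ratio = 16, N = 145):
  agouti: 145 × 9/16 = 81.5625
  black: 145 × 3/16 = 27.1875
  albino: 145 × 4/16 = 36.25
χ² = Σ (O − E)² / E
  agouti: (99 − 81.5625)² / 81.5625 = 3.7280
  black: (27 − 27.1875)² / 27.1875 = 0.0013
  albino: (19 − 36.25)² / 36.25 = 8.2086
χ² = 3.7280 + 0.0013 + 8.2086 = 11.9379 ≈ 11.938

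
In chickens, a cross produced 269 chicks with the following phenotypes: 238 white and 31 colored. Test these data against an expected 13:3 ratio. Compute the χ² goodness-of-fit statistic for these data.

Under the 13:3 hypothesis (Σ ratio = 16, N = 269):
  white: 269 × 13/16 = 218.5625
  colored: 269 × 3/16 = 50.4375
χ² = Σ (O − E)² / E
  white: (238 − 218.5625)² / 218.5625 = 1.7286
  colored: (31 − 50.4375)² / 50.4375 = 7.4908
χ² = 1.7286 + 7.4908 = 9.2194 ≈ 9.219

9.219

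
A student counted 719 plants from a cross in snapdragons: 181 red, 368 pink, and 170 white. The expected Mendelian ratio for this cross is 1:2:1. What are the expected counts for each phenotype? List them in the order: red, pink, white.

179.75, 359.5, 179.75

Under the 1:2:1 hypothesis (Σ ratio = 4, N = 719):
  red: 719 × 1/4 = 179.75
  pink: 719 × 2/4 = 359.5
  white: 719 × 1/4 = 179.75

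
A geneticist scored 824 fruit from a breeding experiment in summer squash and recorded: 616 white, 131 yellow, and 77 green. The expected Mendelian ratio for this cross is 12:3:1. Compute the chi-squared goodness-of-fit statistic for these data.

Under the 12:3:1 hypothesis (Σ ratio = 16, N = 824):
  white: 824 × 12/16 = 618
  yellow: 824 × 3/16 = 154.5
  green: 824 × 1/16 = 51.5
χ² = Σ (O − E)² / E
  white: (616 − 618)² / 618 = 0.0065
  yellow: (131 − 154.5)² / 154.5 = 3.5744
  green: (77 − 51.5)² / 51.5 = 12.6262
χ² = 0.0065 + 3.5744 + 12.6262 = 16.2071 ≈ 16.207

16.207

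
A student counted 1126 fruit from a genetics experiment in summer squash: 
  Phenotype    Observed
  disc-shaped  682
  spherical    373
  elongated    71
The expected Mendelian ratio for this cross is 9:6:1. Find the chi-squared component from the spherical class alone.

5.744

Expected counts for N = 1126 under a 9:6:1 ratio (total parts = 16):
  disc-shaped: 1126 × 9/16 = 633.375
  spherical: 1126 × 6/16 = 422.25
  elongated: 1126 × 1/16 = 70.375
Contribution of spherical: (373 − 422.25)² / 422.25 = 5.7444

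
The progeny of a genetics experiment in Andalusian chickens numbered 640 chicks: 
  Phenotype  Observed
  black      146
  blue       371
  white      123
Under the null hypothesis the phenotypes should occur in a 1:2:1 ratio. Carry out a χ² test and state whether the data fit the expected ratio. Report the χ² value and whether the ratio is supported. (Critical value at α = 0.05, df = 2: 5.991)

17.909; not consistent

Expected counts for N = 640 under a 1:2:1 ratio (total parts = 4):
  black: 640 × 1/4 = 160
  blue: 640 × 2/4 = 320
  white: 640 × 1/4 = 160
χ² = Σ (O − E)² / E
  black: (146 − 160)² / 160 = 1.2250
  blue: (371 − 320)² / 320 = 8.1281
  white: (123 − 160)² / 160 = 8.5563
χ² = 1.2250 + 8.1281 + 8.5563 = 17.9094 ≈ 17.909
Degrees of freedom = 3 − 1 = 2; critical value at α = 0.05 is 5.991.
Since 17.909 > 5.991, we reject the null hypothesis — the data do not fit the 1:2:1 ratio.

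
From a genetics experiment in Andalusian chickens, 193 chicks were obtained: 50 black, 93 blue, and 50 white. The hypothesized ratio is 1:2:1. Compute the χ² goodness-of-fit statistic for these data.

Total ratio parts = 4. Expected numbers out of 193:
  black: 193 × 1/4 = 48.25
  blue: 193 × 2/4 = 96.5
  white: 193 × 1/4 = 48.25
χ² = Σ (O − E)² / E
  black: (50 − 48.25)² / 48.25 = 0.0635
  blue: (93 − 96.5)² / 96.5 = 0.1269
  white: (50 − 48.25)² / 48.25 = 0.0635
χ² = 0.0635 + 0.1269 + 0.0635 = 0.2539 ≈ 0.254

0.254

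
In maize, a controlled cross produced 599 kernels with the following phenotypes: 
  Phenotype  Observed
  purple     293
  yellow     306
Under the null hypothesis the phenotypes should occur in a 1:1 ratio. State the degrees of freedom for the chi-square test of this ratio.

A goodness-of-fit test with 2 phenotype classes has df = 2 − 1 = 1.

1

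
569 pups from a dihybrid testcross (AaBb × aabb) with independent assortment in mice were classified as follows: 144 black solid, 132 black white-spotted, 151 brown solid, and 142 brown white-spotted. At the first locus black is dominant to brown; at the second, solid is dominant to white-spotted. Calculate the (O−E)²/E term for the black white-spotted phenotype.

0.739

A dihybrid testcross with independent assortment gives a 1:1:1:1 ratio.
Expected counts for N = 569 under a 1:1:1:1 ratio (total parts = 4):
  black solid: 569 × 1/4 = 142.25
  black white-spotted: 569 × 1/4 = 142.25
  brown solid: 569 × 1/4 = 142.25
  brown white-spotted: 569 × 1/4 = 142.25
Contribution of black white-spotted: (132 − 142.25)² / 142.25 = 0.7386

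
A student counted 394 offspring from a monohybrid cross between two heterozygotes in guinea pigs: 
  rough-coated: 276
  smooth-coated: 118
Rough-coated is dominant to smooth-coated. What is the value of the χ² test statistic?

5.147

For a monohybrid cross between heterozygotes with complete dominance, the expected phenotypic ratio is 3:1.
Under the 3:1 hypothesis (Σ ratio = 4, N = 394):
  rough-coated: 394 × 3/4 = 295.5
  smooth-coated: 394 × 1/4 = 98.5
χ² = Σ (O − E)² / E
  rough-coated: (276 − 295.5)² / 295.5 = 1.2868
  smooth-coated: (118 − 98.5)² / 98.5 = 3.8604
χ² = 1.2868 + 3.8604 = 5.1472 ≈ 5.147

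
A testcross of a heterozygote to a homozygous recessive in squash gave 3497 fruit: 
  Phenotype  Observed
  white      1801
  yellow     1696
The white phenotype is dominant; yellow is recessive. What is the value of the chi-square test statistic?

A testcross of a heterozygote (Aa × aa) gives a 1:1 phenotypic ratio.
Expected counts for N = 3497 under a 1:1 ratio (total parts = 2):
  white: 3497 × 1/2 = 1748.5
  yellow: 3497 × 1/2 = 1748.5
χ² = Σ (O − E)² / E
  white: (1801 − 1748.5)² / 1748.5 = 1.5764
  yellow: (1696 − 1748.5)² / 1748.5 = 1.5764
χ² = 1.5764 + 1.5764 = 3.1528 ≈ 3.153

3.153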